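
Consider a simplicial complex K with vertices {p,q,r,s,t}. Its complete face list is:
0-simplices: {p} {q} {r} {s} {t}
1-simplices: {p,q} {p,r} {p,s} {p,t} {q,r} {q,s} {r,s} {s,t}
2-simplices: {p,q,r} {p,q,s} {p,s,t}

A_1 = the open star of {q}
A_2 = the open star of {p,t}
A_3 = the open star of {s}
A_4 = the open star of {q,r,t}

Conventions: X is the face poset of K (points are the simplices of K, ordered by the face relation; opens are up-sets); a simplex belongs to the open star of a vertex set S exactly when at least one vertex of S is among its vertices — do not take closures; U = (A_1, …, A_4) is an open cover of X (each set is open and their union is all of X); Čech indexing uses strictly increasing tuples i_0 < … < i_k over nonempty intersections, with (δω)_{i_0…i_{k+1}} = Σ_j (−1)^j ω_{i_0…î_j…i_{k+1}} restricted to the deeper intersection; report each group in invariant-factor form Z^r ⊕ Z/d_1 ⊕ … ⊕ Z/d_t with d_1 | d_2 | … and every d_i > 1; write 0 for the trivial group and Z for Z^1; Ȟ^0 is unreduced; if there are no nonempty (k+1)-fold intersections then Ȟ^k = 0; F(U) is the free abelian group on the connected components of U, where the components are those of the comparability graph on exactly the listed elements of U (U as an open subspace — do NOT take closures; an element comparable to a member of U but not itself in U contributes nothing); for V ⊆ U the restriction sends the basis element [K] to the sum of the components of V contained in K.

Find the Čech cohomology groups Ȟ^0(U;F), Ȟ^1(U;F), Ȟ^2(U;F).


Ȟ^0 = Z, Ȟ^1 = Z, Ȟ^2 = 0

nonempty overlaps:
  A1={{q},{p,q},{q,r},{q,s},{p,q,r},{p,q,s}} A2={{p},{t},{p,q},{p,r},{p,s},{p,t},{s,t},{p,q,r},{p,q,s},{p,s,t}} A3={{s},{p,s},{q,s},{r,s},{s,t},{p,q,s},{p,s,t}} A4={{q},{r},{t},{p,q},{p,r},{p,t},{q,r},{q,s},{r,s},{s,t},{p,q,r},{p,q,s},{p,s,t}}
  A12={{p,q},{p,q,r},{p,q,s}} A13={{q,s},{p,q,s}} A14={{q},{p,q},{q,r},{q,s},{p,q,r},{p,q,s}} A23={{p,s},{s,t},{p,q,s},{p,s,t}} A24={{t},{p,q},{p,r},{p,t},{s,t},{p,q,r},{p,q,s},{p,s,t}} A34={{q,s},{r,s},{s,t},{p,q,s},{p,s,t}}
  A123={{p,q,s}} A124={{p,q},{p,q,r},{p,q,s}} A134={{q,s},{p,q,s}} A234={{s,t},{p,q,s},{p,s,t}}
  A1234={{p,q,s}}
components per intersection:
  A1: {{q},{p,q},{q,r},{q,s},{p,q,r},{p,q,s}}
  A2: {{p},{t},{p,q},{p,r},{p,s},{p,t},{s,t},{p,q,r},{p,q,s},{p,s,t}}
  A3: {{s},{p,s},{q,s},{r,s},{s,t},{p,q,s},{p,s,t}}
  A4: {{q},{r},{p,q},{p,r},{q,r},{q,s},{r,s},{p,q,r},{p,q,s}} {{t},{p,t},{s,t},{p,s,t}}
  A12: {{p,q},{p,q,r},{p,q,s}}
  A13: {{q,s},{p,q,s}}
  A14: {{q},{p,q},{q,r},{q,s},{p,q,r},{p,q,s}}
  A23: {{p,s},{s,t},{p,q,s},{p,s,t}}
  A24: {{t},{p,t},{s,t},{p,s,t}} {{p,q},{p,r},{p,q,r},{p,q,s}}
  A34: {{q,s},{p,q,s}} {{r,s}} {{s,t},{p,s,t}}
  A123: {{p,q,s}}
  A124: {{p,q},{p,q,r},{p,q,s}}
  A134: {{q,s},{p,q,s}}
  A234: {{s,t},{p,s,t}} {{p,q,s}}
  A1234: {{p,q,s}}
C dims 5,9,5,1; δ0: rk 4, SNF 1^4; δ1: rk 4, SNF 1^4; δ2: rk 1, SNF 1^1
degree 0: 5−4−0 = 1 → Ȟ^0 ≅ Z
degree 1: 9−4−4 = 1 → Ȟ^1 ≅ Z
degree 2: 5−1−4 = 0 → Ȟ^2 ≅ 0


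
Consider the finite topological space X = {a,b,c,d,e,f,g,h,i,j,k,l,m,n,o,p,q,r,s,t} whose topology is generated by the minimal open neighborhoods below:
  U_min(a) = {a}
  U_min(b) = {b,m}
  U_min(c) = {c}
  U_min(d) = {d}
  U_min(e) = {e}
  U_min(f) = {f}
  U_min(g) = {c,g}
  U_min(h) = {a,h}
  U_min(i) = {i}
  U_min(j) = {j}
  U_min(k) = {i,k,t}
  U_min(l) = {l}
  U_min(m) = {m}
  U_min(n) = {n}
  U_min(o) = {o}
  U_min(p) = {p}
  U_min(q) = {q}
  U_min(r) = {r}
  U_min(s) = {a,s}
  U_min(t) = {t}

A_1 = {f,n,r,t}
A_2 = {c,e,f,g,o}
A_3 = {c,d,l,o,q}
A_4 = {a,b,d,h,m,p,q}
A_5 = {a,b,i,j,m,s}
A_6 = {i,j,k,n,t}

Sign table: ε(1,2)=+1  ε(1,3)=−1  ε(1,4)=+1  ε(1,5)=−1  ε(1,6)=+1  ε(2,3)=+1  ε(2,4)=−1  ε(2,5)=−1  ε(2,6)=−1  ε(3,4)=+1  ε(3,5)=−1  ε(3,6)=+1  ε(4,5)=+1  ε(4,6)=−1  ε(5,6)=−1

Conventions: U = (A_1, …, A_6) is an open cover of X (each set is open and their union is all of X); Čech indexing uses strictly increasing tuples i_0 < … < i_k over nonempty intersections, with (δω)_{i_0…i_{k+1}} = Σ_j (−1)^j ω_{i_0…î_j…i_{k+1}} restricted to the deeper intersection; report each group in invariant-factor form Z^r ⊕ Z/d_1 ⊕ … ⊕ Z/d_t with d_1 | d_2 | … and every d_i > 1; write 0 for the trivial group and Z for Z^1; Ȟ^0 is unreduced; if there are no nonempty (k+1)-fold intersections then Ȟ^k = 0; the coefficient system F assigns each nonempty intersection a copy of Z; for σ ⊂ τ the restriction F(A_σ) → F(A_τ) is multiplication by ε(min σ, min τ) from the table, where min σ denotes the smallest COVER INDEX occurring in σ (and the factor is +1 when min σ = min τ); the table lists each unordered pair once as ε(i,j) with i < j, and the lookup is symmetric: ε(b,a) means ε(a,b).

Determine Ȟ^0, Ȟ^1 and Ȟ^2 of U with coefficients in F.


nonempty intersections:
  A12={f} A16={n,t} A23={c,o} A34={d,q} A45={a,b,m} A56={i,j}
C dims 6,6; δ0: rk 6, SNF 1^5·2
Ȟ^0: (6−6)−0=0 ⇒ 0
Ȟ^1: (6−0)−6=0 plus torsion [2] ⇒ Z/2
Ȟ^2: (0−0)−0=0 ⇒ 0

Ȟ^0 ≅ 0, Ȟ^1 ≅ Z/2, Ȟ^2 ≅ 0


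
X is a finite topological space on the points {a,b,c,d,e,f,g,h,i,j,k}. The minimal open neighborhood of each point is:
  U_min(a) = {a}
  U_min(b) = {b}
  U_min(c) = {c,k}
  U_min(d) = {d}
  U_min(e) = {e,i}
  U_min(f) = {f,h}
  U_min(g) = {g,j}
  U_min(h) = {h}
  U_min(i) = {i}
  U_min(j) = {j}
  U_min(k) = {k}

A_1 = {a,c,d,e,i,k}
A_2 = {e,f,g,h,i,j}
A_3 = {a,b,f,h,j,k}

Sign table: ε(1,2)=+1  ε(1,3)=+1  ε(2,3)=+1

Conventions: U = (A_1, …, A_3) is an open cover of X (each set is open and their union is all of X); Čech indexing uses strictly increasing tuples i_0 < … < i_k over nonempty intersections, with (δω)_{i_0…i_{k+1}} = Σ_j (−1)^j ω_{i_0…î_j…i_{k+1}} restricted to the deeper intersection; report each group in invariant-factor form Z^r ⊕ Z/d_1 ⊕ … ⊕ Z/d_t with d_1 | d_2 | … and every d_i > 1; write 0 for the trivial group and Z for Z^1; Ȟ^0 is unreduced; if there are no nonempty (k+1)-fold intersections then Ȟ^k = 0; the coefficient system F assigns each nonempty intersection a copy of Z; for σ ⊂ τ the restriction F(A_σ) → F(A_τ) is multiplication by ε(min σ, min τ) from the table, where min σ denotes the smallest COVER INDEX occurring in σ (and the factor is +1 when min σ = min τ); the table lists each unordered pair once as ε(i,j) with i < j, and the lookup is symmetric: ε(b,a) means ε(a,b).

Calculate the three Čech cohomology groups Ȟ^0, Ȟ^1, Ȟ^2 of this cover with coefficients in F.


Ȟ^0 ≅ Z; Ȟ^1 ≅ Z; Ȟ^2 ≅ 0

nerve simplices:
  A12={e,i} A13={a,k} A23={f,h,j}
C dims 3,3; δ0: rk 2, SNF 1^2
degree 0: 3−2−0 = 1 → Ȟ^0 ≅ Z
degree 1: 3−0−2 = 1 → Ȟ^1 ≅ Z
degree 2: 0−0−0 = 0 → Ȟ^2 ≅ 0


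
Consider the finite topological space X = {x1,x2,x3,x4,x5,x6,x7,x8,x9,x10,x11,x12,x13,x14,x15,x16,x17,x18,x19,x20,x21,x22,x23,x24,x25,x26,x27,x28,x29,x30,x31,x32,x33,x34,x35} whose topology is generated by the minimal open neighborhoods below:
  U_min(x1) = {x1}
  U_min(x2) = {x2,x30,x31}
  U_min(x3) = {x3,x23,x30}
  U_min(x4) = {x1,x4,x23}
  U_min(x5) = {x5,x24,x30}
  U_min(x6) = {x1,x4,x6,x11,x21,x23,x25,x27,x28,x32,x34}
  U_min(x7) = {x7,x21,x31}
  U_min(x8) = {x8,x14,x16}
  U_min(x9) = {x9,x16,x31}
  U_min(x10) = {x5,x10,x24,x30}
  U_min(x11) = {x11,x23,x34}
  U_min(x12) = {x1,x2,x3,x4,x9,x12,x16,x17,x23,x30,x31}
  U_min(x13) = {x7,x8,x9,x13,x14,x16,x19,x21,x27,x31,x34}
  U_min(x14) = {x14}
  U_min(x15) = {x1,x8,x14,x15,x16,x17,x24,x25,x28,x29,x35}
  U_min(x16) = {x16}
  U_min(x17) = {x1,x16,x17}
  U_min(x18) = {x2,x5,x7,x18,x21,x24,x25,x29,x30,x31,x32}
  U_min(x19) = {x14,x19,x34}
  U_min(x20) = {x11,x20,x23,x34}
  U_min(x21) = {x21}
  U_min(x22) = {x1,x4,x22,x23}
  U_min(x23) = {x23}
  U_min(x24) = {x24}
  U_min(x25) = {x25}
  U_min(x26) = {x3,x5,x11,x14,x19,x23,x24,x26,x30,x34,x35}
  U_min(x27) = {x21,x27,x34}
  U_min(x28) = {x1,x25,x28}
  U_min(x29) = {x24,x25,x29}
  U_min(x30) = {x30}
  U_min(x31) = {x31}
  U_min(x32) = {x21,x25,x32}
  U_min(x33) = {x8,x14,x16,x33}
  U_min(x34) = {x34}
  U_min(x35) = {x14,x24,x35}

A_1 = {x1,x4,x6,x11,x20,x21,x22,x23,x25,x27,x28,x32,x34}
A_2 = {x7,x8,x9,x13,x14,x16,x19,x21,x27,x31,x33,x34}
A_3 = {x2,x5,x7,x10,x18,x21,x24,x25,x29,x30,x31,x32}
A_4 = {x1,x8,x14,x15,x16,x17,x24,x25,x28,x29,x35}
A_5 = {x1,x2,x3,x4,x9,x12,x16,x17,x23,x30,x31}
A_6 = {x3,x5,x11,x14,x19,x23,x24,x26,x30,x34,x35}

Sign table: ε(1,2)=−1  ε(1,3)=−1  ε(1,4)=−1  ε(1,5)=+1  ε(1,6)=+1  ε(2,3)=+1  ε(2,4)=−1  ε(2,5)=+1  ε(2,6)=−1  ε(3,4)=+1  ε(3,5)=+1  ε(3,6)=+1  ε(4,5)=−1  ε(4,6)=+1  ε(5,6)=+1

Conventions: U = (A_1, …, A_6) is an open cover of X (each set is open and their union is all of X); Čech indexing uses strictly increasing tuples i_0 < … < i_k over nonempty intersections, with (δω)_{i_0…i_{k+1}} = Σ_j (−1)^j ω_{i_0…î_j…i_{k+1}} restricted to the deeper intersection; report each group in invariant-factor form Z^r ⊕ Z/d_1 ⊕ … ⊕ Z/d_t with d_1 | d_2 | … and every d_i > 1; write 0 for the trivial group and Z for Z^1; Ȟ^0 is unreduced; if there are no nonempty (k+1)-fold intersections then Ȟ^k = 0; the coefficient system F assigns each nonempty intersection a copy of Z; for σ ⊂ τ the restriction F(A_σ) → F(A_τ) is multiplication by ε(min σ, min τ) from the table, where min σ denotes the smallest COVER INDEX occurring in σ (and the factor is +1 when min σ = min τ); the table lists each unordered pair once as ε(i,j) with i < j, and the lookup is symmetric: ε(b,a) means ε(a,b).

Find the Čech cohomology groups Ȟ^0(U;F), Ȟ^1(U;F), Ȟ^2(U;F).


Ȟ^0 ≅ 0; Ȟ^1 ≅ Z/2; Ȟ^2 ≅ Z

nerve simplices:
  A12={x21,x27,x34} A13={x21,x25,x32} A14={x1,x25,x28} A15={x1,x4,x23} A16={x11,x23,x34} A23={x7,x21,x31} A24={x8,x14,x16} A25={x9,x16,x31} A26={x14,x19,x34} A34={x24,x25,x29} A35={x2,x30,x31} A36={x5,x24,x30} A45={x1,x16,x17} A46={x14,x24,x35} A56={x3,x23,x30}
  A123={x21} A126={x34} A134={x25} A145={x1} A156={x23} A235={x31} A245={x16} A246={x14} A346={x24} A356={x30}
C dims 6,15,10; δ0: rk 6, SNF 1^5·2; δ1: rk 9, SNF 1^9
degree 0: 6−6−0 = 0 → Ȟ^0 ≅ 0
degree 1: 15−9−6 = 0 plus torsion [2] → Ȟ^1 ≅ Z/2
degree 2: 10−0−9 = 1 → Ȟ^2 ≅ Z


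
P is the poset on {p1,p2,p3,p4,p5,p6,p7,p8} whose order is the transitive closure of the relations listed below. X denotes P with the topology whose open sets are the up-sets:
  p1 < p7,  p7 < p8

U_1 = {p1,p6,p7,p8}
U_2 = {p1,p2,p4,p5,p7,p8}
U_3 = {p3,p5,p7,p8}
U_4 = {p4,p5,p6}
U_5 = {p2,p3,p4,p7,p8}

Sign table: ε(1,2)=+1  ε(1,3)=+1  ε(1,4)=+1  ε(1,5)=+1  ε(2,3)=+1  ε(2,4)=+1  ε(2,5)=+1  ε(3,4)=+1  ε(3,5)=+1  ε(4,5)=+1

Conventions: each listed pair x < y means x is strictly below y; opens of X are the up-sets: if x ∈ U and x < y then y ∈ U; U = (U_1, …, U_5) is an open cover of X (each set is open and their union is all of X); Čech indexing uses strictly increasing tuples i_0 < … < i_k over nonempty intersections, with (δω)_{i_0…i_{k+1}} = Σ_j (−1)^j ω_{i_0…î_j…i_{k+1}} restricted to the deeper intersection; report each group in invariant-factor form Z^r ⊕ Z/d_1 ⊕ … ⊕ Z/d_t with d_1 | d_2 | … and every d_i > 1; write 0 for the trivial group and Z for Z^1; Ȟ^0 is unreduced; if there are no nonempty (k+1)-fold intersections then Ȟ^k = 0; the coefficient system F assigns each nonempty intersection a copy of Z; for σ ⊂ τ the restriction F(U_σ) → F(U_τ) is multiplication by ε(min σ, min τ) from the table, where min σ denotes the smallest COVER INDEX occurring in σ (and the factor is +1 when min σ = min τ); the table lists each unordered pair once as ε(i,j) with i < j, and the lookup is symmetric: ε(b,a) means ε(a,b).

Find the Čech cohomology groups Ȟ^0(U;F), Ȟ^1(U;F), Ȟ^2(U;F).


Ȟ^0 ≅ Z; Ȟ^1 ≅ Z; Ȟ^2 ≅ 0

cover nerve:
  U12={p1,p7,p8} U13={p7,p8} U14={p6} U15={p7,p8} U23={p5,p7,p8} U24={p4,p5} U25={p2,p4,p7,p8} U34={p5} U35={p3,p7,p8} U45={p4}
  U123={p7,p8} U125={p7,p8} U135={p7,p8} U234={p5} U235={p7,p8} U245={p4}
  U1235={p7,p8}
C dims 5,10,6,1; δ0: rk 4, SNF 1^4; δ1: rk 5, SNF 1^5; δ2: rk 1, SNF 1^1
Ȟ^0: (5−4)−0=1 ⇒ Z
Ȟ^1: (10−5)−4=1 ⇒ Z
Ȟ^2: (6−1)−5=0 ⇒ 0


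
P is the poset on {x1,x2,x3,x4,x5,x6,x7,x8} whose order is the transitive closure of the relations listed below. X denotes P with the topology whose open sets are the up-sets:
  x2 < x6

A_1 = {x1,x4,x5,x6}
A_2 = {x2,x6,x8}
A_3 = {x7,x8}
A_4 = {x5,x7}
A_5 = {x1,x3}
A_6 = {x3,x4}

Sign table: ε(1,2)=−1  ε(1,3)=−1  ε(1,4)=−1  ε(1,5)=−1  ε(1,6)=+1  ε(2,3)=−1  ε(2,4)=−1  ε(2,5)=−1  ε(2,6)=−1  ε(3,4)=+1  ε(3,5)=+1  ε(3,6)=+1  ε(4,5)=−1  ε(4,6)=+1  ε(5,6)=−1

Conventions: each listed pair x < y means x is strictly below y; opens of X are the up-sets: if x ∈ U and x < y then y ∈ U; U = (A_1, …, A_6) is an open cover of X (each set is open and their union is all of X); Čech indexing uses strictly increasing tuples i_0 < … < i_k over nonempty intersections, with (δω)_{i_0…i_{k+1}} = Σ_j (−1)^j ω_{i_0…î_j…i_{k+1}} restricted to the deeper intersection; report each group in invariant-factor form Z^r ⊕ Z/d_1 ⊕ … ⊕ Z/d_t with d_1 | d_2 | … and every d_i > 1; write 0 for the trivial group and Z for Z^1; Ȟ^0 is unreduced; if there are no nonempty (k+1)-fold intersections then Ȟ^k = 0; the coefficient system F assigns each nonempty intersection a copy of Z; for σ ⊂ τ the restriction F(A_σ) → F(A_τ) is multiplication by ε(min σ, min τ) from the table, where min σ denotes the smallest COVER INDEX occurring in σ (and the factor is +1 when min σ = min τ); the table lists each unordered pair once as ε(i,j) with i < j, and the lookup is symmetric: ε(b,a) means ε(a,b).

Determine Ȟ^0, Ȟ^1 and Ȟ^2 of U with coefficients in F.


nonempty overlaps:
  A12={x6} A14={x5} A15={x1} A16={x4} A23={x8} A34={x7} A56={x3}
C dims 6,7; δ0: rk 6, SNF 1^5·2
degree 0: 6−6−0 = 0 → Ȟ^0 ≅ 0
degree 1: 7−0−6 = 1 plus torsion [2] → Ȟ^1 ≅ Z ⊕ Z/2
degree 2: 0−0−0 = 0 → Ȟ^2 ≅ 0

Ȟ^0 ≅ 0, Ȟ^1 ≅ Z ⊕ Z/2, Ȟ^2 ≅ 0


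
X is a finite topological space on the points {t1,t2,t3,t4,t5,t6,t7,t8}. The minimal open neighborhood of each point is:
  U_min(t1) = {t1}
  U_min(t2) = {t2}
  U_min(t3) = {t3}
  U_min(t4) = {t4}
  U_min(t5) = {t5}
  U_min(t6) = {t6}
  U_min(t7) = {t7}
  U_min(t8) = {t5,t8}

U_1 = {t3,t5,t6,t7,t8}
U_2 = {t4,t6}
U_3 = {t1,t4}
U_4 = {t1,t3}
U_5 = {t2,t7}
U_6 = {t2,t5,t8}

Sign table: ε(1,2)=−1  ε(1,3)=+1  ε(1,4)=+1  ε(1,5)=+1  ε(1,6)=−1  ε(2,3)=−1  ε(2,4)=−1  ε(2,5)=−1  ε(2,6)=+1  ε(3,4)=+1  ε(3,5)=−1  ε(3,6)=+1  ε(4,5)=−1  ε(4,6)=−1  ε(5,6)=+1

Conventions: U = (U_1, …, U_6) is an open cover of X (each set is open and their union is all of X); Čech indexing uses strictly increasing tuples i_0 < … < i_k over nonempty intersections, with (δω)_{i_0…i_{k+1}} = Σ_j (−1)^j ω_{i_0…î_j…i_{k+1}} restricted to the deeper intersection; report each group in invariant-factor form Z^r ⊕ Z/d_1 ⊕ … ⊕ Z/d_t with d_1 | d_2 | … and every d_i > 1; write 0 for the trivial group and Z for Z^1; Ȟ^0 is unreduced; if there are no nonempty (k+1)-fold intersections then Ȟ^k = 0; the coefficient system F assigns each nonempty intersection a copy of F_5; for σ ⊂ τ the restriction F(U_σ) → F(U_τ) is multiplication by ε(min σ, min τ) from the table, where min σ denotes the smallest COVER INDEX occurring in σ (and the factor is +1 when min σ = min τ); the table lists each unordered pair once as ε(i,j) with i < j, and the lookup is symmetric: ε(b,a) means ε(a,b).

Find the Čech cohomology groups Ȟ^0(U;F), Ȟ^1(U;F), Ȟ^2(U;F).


Ȟ^0 = 0,  Ȟ^1 = Z/5,  Ȟ^2 = 0

nonempty overlaps:
  U12={t6} U14={t3} U15={t7} U16={t5,t8} U23={t4} U34={t1} U56={t2}
C dims 6,7; δ0: rk_F5 6
degree 0: 6−6−0 = 0 → Ȟ^0 ≅ 0
degree 1: 7−0−6 = 1 → Ȟ^1 ≅ Z/5
degree 2: 0−0−0 = 0 → Ȟ^2 ≅ 0


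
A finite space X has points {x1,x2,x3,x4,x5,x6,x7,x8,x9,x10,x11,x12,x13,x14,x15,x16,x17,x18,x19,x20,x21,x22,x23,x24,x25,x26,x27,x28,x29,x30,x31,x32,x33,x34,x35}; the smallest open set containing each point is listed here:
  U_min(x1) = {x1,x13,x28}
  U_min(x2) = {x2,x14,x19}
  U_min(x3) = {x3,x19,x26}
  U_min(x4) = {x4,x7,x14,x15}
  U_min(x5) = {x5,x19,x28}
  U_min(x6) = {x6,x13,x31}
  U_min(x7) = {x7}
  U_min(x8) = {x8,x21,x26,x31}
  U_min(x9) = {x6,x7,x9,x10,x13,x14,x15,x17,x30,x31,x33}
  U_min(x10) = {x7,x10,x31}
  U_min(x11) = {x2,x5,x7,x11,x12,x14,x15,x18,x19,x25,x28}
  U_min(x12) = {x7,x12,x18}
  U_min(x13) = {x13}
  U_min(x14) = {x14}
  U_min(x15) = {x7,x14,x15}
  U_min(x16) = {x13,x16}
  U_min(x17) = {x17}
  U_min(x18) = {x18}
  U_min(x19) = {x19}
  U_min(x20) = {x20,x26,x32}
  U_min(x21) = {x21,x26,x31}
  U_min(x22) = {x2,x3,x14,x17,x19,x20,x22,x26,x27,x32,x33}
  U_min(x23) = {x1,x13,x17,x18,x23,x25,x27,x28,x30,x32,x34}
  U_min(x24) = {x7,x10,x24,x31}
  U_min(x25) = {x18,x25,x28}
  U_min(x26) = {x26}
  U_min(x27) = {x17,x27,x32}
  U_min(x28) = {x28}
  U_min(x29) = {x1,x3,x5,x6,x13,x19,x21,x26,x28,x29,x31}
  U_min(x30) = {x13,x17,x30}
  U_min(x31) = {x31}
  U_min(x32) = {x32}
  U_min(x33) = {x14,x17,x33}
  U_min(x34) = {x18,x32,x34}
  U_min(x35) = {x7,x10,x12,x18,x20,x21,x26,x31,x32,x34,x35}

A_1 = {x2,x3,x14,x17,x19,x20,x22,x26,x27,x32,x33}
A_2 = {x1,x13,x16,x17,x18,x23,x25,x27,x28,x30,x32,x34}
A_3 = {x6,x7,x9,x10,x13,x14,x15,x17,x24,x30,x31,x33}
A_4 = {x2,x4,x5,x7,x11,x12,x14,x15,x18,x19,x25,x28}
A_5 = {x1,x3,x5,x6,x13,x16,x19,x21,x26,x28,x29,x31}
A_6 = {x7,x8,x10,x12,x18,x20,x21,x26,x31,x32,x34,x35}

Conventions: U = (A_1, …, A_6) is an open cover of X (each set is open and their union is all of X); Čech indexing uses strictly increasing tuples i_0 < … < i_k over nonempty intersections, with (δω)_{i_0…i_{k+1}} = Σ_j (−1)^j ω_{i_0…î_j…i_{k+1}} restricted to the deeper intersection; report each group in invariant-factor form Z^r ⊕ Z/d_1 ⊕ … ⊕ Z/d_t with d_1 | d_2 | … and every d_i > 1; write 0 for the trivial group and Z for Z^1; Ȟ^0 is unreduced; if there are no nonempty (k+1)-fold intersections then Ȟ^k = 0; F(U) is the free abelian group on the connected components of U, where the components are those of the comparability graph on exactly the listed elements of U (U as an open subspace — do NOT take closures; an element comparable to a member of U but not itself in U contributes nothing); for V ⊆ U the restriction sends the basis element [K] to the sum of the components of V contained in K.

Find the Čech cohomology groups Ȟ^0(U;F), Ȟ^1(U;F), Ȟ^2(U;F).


nonempty intersections:
  A12={x17,x27,x32} A13={x14,x17,x33} A14={x2,x14,x19} A15={x3,x19,x26} A16={x20,x26,x32} A23={x13,x17,x30} A24={x18,x25,x28} A25={x1,x13,x16,x28} A26={x18,x32,x34} A34={x7,x14,x15} A35={x6,x13,x31} A36={x7,x10,x31} A45={x5,x19,x28} A46={x7,x12,x18} A56={x21,x26,x31}
  A123={x17} A126={x32} A134={x14} A145={x19} A156={x26} A235={x13} A245={x28} A246={x18} A346={x7} A356={x31}
components per intersection:
  A1: {x2,x3,x14,x17,x19,x20,x22,x26,x27,x32,x33}
  A2: {x1,x13,x16,x17,x18,x23,x25,x27,x28,x30,x32,x34}
  A3: {x6,x7,x9,x10,x13,x14,x15,x17,x24,x30,x31,x33}
  A4: {x2,x4,x5,x7,x11,x12,x14,x15,x18,x19,x25,x28}
  A5: {x1,x3,x5,x6,x13,x16,x19,x21,x26,x28,x29,x31}
  A6: {x7,x8,x10,x12,x18,x20,x21,x26,x31,x32,x34,x35}
  A12: {x17,x27,x32}
  A13: {x14,x17,x33}
  A14: {x2,x14,x19}
  A15: {x3,x19,x26}
  A16: {x20,x26,x32}
  A23: {x13,x17,x30}
  A24: {x18,x25,x28}
  A25: {x1,x13,x16,x28}
  A26: {x18,x32,x34}
  A34: {x7,x14,x15}
  A35: {x6,x13,x31}
  A36: {x7,x10,x31}
  A45: {x5,x19,x28}
  A46: {x7,x12,x18}
  A56: {x21,x26,x31}
  A123: {x17}
  A126: {x32}
  A134: {x14}
  A145: {x19}
  A156: {x26}
  A235: {x13}
  A245: {x28}
  A246: {x18}
  A346: {x7}
  A356: {x31}
C dims 6,15,10; δ0: rk 5, SNF 1^5; δ1: rk 10, SNF 1^9·2
Ȟ^0: (6−5)−0=1 ⇒ Z
Ȟ^1: (15−10)−5=0 ⇒ 0
Ȟ^2: (10−0)−10=0 plus torsion [2] ⇒ Z/2

Ȟ^0 ≅ Z; Ȟ^1 ≅ 0; Ȟ^2 ≅ Z/2


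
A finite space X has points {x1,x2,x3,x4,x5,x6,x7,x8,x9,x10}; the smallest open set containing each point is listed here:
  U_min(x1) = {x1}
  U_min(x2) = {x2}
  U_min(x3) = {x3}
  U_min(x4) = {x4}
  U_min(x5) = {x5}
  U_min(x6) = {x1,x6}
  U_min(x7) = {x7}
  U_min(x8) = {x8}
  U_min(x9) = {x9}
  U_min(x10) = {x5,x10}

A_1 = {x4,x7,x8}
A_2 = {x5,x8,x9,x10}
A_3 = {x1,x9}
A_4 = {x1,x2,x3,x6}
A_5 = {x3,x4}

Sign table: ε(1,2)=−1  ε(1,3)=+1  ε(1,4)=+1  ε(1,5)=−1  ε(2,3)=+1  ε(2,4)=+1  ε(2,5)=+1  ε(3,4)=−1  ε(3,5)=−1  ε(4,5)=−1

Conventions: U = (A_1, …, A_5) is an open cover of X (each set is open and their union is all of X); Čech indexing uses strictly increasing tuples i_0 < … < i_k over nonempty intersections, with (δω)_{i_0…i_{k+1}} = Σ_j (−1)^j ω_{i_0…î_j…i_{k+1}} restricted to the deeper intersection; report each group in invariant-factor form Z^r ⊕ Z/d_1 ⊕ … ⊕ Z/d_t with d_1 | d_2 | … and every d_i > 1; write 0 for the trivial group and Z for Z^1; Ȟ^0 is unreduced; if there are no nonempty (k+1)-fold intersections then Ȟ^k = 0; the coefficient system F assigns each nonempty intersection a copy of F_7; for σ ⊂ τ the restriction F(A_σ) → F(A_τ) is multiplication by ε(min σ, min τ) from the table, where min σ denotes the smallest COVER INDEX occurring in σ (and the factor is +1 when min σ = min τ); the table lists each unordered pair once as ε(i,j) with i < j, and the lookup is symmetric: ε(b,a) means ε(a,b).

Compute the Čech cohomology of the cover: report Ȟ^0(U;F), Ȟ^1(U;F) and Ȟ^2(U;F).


Ȟ^0 = Z/7, Ȟ^1 = Z/7, Ȟ^2 = 0

nonempty overlaps:
  A12={x8} A15={x4} A23={x9} A34={x1} A45={x3}
C dims 5,5; δ0: rk_F7 4
degree 0: 5−4−0 = 1 → Ȟ^0 ≅ Z/7
degree 1: 5−0−4 = 1 → Ȟ^1 ≅ Z/7
degree 2: 0−0−0 = 0 → Ȟ^2 ≅ 0


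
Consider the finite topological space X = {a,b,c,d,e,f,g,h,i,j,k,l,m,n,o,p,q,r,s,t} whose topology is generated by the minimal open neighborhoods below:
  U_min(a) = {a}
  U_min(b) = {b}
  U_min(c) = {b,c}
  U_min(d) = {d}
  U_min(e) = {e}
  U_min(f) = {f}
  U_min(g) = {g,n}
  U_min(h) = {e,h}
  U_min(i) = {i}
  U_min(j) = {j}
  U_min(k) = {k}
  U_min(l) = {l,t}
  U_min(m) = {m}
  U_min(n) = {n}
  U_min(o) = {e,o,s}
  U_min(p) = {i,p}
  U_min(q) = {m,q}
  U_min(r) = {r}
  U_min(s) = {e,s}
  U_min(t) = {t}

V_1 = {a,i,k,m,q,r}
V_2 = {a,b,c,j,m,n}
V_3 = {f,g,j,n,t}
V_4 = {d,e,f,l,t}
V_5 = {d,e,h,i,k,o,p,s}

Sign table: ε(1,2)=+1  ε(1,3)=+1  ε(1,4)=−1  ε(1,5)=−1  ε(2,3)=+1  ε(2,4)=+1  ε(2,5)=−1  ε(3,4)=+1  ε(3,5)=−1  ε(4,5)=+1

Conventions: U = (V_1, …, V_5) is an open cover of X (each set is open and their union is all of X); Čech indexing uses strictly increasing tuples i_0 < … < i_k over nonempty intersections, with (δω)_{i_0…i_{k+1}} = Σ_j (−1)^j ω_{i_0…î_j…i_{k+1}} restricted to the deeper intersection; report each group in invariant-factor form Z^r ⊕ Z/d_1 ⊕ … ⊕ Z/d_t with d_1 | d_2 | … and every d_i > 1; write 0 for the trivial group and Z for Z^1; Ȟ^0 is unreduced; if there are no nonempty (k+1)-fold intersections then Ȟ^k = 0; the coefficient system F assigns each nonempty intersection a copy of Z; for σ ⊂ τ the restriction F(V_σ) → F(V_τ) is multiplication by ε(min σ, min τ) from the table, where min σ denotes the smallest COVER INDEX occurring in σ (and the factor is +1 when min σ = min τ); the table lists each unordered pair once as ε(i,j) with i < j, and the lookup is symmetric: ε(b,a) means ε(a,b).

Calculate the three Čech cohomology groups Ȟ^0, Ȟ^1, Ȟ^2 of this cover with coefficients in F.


Ȟ^0 = 0, Ȟ^1 = Z/2, Ȟ^2 = 0

nerve of the cover:
  V12={a,m} V15={i,k} V23={j,n} V34={f,t} V45={d,e}
C dims 5,5; δ0: rk 5, SNF 1^4·2
Ȟ^0 = (5 − 5) − 0 = 0, so Ȟ^0 ≅ 0
Ȟ^1 = (5 − 0) − 5 = 0 plus torsion [2], so Ȟ^1 ≅ Z/2
Ȟ^2 = (0 − 0) − 0 = 0, so Ȟ^2 ≅ 0


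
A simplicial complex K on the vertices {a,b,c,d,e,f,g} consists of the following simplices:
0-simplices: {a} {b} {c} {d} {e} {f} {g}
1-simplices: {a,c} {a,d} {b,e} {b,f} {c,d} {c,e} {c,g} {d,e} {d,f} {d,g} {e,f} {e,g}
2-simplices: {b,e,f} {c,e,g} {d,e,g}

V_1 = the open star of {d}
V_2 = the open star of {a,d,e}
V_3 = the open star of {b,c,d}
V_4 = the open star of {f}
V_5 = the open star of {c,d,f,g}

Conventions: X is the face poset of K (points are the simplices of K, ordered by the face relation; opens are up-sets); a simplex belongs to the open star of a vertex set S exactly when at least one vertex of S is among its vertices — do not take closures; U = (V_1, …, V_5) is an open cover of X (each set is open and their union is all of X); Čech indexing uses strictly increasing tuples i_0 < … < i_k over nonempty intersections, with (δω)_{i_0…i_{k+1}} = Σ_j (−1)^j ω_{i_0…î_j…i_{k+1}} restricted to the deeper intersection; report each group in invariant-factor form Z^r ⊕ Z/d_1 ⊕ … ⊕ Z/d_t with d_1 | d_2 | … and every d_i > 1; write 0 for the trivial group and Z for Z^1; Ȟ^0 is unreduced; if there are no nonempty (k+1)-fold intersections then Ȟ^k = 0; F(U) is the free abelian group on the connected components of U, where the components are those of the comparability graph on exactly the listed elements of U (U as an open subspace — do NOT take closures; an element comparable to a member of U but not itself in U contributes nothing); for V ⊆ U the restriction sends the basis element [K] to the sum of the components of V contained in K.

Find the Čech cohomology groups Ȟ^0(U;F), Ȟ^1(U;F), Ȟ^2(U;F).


Ȟ^0 ≅ Z,  Ȟ^1 ≅ Z^2,  Ȟ^2 ≅ 0

nonempty overlaps:
  V1={{d},{a,d},{c,d},{d,e},{d,f},{d,g},{d,e,g}} V2={{a},{d},{e},{a,c},{a,d},{b,e},{c,d},{c,e},{d,e},{d,f},{d,g},{e,f},{e,g},{b,e,f},{c,e,g},{d,e,g}} V3={{b},{c},{d},{a,c},{a,d},{b,e},{b,f},{c,d},{c,e},{c,g},{d,e},{d,f},{d,g},{b,e,f},{c,e,g},{d,e,g}} V4={{f},{b,f},{d,f},{e,f},{b,e,f}} V5={{c},{d},{f},{g},{a,c},{a,d},{b,f},{c,d},{c,e},{c,g},{d,e},{d,f},{d,g},{e,f},{e,g},{b,e,f},{c,e,g},{d,e,g}}
  V12={{d},{a,d},{c,d},{d,e},{d,f},{d,g},{d,e,g}} V13={{d},{a,d},{c,d},{d,e},{d,f},{d,g},{d,e,g}} V14={{d,f}} V15={{d},{a,d},{c,d},{d,e},{d,f},{d,g},{d,e,g}} V23={{d},{a,c},{a,d},{b,e},{c,d},{c,e},{d,e},{d,f},{d,g},{b,e,f},{c,e,g},{d,e,g}} V24={{d,f},{e,f},{b,e,f}} V25={{d},{a,c},{a,d},{c,d},{c,e},{d,e},{d,f},{d,g},{e,f},{e,g},{b,e,f},{c,e,g},{d,e,g}} V34={{b,f},{d,f},{b,e,f}} V35={{c},{d},{a,c},{a,d},{b,f},{c,d},{c,e},{c,g},{d,e},{d,f},{d,g},{b,e,f},{c,e,g},{d,e,g}} V45={{f},{b,f},{d,f},{e,f},{b,e,f}}
  V123={{d},{a,d},{c,d},{d,e},{d,f},{d,g},{d,e,g}} V124={{d,f}} V125={{d},{a,d},{c,d},{d,e},{d,f},{d,g},{d,e,g}} V134={{d,f}} V135={{d},{a,d},{c,d},{d,e},{d,f},{d,g},{d,e,g}} V145={{d,f}} V234={{d,f},{b,e,f}} V235={{d},{a,c},{a,d},{c,d},{c,e},{d,e},{d,f},{d,g},{b,e,f},{c,e,g},{d,e,g}} V245={{d,f},{e,f},{b,e,f}} V345={{b,f},{d,f},{b,e,f}}
  V1234={{d,f}} V1235={{d},{a,d},{c,d},{d,e},{d,f},{d,g},{d,e,g}} V1245={{d,f}} V1345={{d,f}} V2345={{d,f},{b,e,f}}
  V12345={{d,f}}
components per intersection:
  V1: {{d},{a,d},{c,d},{d,e},{d,f},{d,g},{d,e,g}}
  V2: {{a},{d},{e},{a,c},{a,d},{b,e},{c,d},{c,e},{d,e},{d,f},{d,g},{e,f},{e,g},{b,e,f},{c,e,g},{d,e,g}}
  V3: {{b},{b,e},{b,f},{b,e,f}} {{c},{d},{a,c},{a,d},{c,d},{c,e},{c,g},{d,e},{d,f},{d,g},{c,e,g},{d,e,g}}
  V4: {{f},{b,f},{d,f},{e,f},{b,e,f}}
  V5: {{c},{d},{f},{g},{a,c},{a,d},{b,f},{c,d},{c,e},{c,g},{d,e},{d,f},{d,g},{e,f},{e,g},{b,e,f},{c,e,g},{d,e,g}}
  V12: {{d},{a,d},{c,d},{d,e},{d,f},{d,g},{d,e,g}}
  V13: {{d},{a,d},{c,d},{d,e},{d,f},{d,g},{d,e,g}}
  V14: {{d,f}}
  V15: {{d},{a,d},{c,d},{d,e},{d,f},{d,g},{d,e,g}}
  V23: {{d},{a,d},{c,d},{d,e},{d,f},{d,g},{d,e,g}} {{a,c}} {{b,e},{b,e,f}} {{c,e},{c,e,g}}
  V24: {{d,f}} {{e,f},{b,e,f}}
  V25: {{d},{a,d},{c,d},{c,e},{d,e},{d,f},{d,g},{e,g},{c,e,g},{d,e,g}} {{a,c}} {{e,f},{b,e,f}}
  V34: {{b,f},{b,e,f}} {{d,f}}
  V35: {{c},{d},{a,c},{a,d},{c,d},{c,e},{c,g},{d,e},{d,f},{d,g},{c,e,g},{d,e,g}} {{b,f},{b,e,f}}
  V45: {{f},{b,f},{d,f},{e,f},{b,e,f}}
  V123: {{d},{a,d},{c,d},{d,e},{d,f},{d,g},{d,e,g}}
  V124: {{d,f}}
  V125: {{d},{a,d},{c,d},{d,e},{d,f},{d,g},{d,e,g}}
  V134: {{d,f}}
  V135: {{d},{a,d},{c,d},{d,e},{d,f},{d,g},{d,e,g}}
  V145: {{d,f}}
  V234: {{d,f}} {{b,e,f}}
  V235: {{d},{a,d},{c,d},{d,e},{d,f},{d,g},{d,e,g}} {{a,c}} {{c,e},{c,e,g}} {{b,e,f}}
  V245: {{d,f}} {{e,f},{b,e,f}}
  V345: {{b,f},{b,e,f}} {{d,f}}
  V1234: {{d,f}}
  V1235: {{d},{a,d},{c,d},{d,e},{d,f},{d,g},{d,e,g}}
  V1245: {{d,f}}
  V1345: {{d,f}}
  V2345: {{d,f}} {{b,e,f}}
  V12345: {{d,f}}
C dims 6,18,16,6; δ0: rk 5, SNF 1^5; δ1: rk 11, SNF 1^11; δ2: rk 5, SNF 1^5
degree 0: 6−5−0 = 1 → Ȟ^0 ≅ Z
degree 1: 18−11−5 = 2 → Ȟ^1 ≅ Z^2
degree 2: 16−5−11 = 0 → Ȟ^2 ≅ 0


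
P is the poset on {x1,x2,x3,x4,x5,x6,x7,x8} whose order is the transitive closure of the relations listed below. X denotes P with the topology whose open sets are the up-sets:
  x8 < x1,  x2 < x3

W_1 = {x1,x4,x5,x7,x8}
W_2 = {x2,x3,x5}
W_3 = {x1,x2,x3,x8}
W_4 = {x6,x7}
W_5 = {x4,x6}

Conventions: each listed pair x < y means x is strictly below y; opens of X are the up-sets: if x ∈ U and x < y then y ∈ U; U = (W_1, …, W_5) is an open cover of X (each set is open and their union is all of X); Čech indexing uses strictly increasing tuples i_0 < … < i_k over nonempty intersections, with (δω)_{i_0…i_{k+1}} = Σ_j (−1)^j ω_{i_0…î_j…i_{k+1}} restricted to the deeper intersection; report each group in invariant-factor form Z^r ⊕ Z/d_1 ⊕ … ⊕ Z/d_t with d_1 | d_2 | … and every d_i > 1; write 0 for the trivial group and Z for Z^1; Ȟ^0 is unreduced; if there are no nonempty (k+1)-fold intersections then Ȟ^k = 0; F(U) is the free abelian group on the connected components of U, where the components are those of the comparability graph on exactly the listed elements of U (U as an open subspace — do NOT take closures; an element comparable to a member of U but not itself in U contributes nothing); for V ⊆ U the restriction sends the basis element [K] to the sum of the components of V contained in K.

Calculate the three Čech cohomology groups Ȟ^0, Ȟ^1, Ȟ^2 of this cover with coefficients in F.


Ȟ^0(U;F) ≅ Z^6,  Ȟ^1(U;F) ≅ 0,  Ȟ^2(U;F) ≅ 0

nerve simplices:
  W12={x5} W13={x1,x8} W14={x7} W15={x4} W23={x2,x3} W45={x6}
components per intersection:
  W1: {x1,x8} {x4} {x5} {x7}
  W2: {x2,x3} {x5}
  W3: {x1,x8} {x2,x3}
  W4: {x6} {x7}
  W5: {x4} {x6}
  W12: {x5}
  W13: {x1,x8}
  W14: {x7}
  W15: {x4}
  W23: {x2,x3}
  W45: {x6}
C dims 12,6; δ0: rk 6, SNF 1^6
degree 0: 12−6−0 = 6 → Ȟ^0 ≅ Z^6
degree 1: 6−0−6 = 0 → Ȟ^1 ≅ 0
degree 2: 0−0−0 = 0 → Ȟ^2 ≅ 0


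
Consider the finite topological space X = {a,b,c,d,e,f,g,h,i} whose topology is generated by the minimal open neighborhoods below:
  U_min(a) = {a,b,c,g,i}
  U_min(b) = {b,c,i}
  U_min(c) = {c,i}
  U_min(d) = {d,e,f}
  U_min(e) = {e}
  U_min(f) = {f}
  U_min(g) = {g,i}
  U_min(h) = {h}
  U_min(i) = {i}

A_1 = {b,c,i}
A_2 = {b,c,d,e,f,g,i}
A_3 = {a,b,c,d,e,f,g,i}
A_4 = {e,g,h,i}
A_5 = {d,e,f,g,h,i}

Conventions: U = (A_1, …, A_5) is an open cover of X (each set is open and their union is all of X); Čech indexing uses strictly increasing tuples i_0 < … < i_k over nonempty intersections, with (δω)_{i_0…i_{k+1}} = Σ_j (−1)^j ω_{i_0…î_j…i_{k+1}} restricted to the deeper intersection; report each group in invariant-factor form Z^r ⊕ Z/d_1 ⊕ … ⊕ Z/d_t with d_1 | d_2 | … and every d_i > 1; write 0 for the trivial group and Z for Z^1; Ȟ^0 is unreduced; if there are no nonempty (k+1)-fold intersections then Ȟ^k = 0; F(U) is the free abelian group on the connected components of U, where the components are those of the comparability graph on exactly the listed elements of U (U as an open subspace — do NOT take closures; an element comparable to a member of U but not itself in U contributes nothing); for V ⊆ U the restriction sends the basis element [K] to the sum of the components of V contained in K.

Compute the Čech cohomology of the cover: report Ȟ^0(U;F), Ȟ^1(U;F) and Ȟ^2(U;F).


nerve of the cover:
  A12={b,c,i} A13={b,c,i} A14={i} A15={i} A23={b,c,d,e,f,g,i} A24={e,g,i} A25={d,e,f,g,i} A34={e,g,i} A35={d,e,f,g,i} A45={e,g,h,i}
  A123={b,c,i} A124={i} A125={i} A134={i} A135={i} A145={i} A234={e,g,i} A235={d,e,f,g,i} A245={e,g,i} A345={e,g,i}
  A1234={i} A1235={i} A1245={i} A1345={i} A2345={e,g,i}
  A12345={i}
components per intersection:
  A1: {b,c,i}
  A2: {b,c,g,i} {d,e,f}
  A3: {a,b,c,g,i} {d,e,f}
  A4: {e} {g,i} {h}
  A5: {d,e,f} {g,i} {h}
  A12: {b,c,i}
  A13: {b,c,i}
  A14: {i}
  A15: {i}
  A23: {b,c,g,i} {d,e,f}
  A24: {e} {g,i}
  A25: {d,e,f} {g,i}
  A34: {e} {g,i}
  A35: {d,e,f} {g,i}
  A45: {e} {g,i} {h}
  A123: {b,c,i}
  A124: {i}
  A125: {i}
  A134: {i}
  A135: {i}
  A145: {i}
  A234: {e} {g,i}
  A235: {d,e,f} {g,i}
  A245: {e} {g,i}
  A345: {e} {g,i}
  A1234: {i}
  A1235: {i}
  A1245: {i}
  A1345: {i}
  A2345: {e} {g,i}
  A12345: {i}
C dims 11,17,14,6; δ0: rk 8, SNF 1^8; δ1: rk 9, SNF 1^9; δ2: rk 5, SNF 1^5
Ȟ^0 = (11 − 8) − 0 = 3, so Ȟ^0 ≅ Z^3
Ȟ^1 = (17 − 9) − 8 = 0, so Ȟ^1 ≅ 0
Ȟ^2 = (14 − 5) − 9 = 0, so Ȟ^2 ≅ 0

Ȟ^0 = Z^3, Ȟ^1 = 0, Ȟ^2 = 0


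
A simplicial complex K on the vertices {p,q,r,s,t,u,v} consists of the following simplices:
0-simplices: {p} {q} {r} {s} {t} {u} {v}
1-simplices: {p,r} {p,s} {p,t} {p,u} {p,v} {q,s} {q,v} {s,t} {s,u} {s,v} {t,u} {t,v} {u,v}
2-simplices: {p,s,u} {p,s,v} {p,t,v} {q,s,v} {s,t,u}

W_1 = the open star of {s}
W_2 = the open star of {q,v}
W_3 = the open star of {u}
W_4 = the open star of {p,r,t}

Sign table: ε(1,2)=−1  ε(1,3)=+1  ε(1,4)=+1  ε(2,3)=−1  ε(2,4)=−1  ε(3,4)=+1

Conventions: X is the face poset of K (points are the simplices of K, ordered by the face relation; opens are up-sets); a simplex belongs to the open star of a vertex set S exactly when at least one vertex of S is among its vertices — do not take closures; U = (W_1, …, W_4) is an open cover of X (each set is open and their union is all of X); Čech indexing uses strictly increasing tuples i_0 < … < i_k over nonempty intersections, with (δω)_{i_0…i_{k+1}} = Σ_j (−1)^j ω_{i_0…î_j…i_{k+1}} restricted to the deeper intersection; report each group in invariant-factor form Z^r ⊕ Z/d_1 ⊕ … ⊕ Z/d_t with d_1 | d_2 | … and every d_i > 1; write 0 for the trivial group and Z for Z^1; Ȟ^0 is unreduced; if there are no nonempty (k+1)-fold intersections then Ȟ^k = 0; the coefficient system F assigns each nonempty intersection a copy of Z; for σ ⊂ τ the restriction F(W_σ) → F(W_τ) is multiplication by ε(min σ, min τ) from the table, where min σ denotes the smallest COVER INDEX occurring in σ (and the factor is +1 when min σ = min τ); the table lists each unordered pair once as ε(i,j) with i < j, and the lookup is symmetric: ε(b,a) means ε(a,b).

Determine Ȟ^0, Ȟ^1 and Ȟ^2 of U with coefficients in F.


Ȟ^0(U;F) ≅ Z, Ȟ^1(U;F) ≅ Z and Ȟ^2(U;F) ≅ 0

nonempty overlaps:
  W1={{s},{p,s},{q,s},{s,t},{s,u},{s,v},{p,s,u},{p,s,v},{q,s,v},{s,t,u}} W2={{q},{v},{p,v},{q,s},{q,v},{s,v},{t,v},{u,v},{p,s,v},{p,t,v},{q,s,v}} W3={{u},{p,u},{s,u},{t,u},{u,v},{p,s,u},{s,t,u}} W4={{p},{r},{t},{p,r},{p,s},{p,t},{p,u},{p,v},{s,t},{t,u},{t,v},{p,s,u},{p,s,v},{p,t,v},{s,t,u}}
  W12={{q,s},{s,v},{p,s,v},{q,s,v}} W13={{s,u},{p,s,u},{s,t,u}} W14={{p,s},{s,t},{p,s,u},{p,s,v},{s,t,u}} W23={{u,v}} W24={{p,v},{t,v},{p,s,v},{p,t,v}} W34={{p,u},{t,u},{p,s,u},{s,t,u}}
  W124={{p,s,v}} W134={{p,s,u},{s,t,u}}
C dims 4,6,2; δ0: rk 3, SNF 1^3; δ1: rk 2, SNF 1^2
degree 0: 4−3−0 = 1 → Ȟ^0 ≅ Z
degree 1: 6−2−3 = 1 → Ȟ^1 ≅ Z
degree 2: 2−0−2 = 0 → Ȟ^2 ≅ 0


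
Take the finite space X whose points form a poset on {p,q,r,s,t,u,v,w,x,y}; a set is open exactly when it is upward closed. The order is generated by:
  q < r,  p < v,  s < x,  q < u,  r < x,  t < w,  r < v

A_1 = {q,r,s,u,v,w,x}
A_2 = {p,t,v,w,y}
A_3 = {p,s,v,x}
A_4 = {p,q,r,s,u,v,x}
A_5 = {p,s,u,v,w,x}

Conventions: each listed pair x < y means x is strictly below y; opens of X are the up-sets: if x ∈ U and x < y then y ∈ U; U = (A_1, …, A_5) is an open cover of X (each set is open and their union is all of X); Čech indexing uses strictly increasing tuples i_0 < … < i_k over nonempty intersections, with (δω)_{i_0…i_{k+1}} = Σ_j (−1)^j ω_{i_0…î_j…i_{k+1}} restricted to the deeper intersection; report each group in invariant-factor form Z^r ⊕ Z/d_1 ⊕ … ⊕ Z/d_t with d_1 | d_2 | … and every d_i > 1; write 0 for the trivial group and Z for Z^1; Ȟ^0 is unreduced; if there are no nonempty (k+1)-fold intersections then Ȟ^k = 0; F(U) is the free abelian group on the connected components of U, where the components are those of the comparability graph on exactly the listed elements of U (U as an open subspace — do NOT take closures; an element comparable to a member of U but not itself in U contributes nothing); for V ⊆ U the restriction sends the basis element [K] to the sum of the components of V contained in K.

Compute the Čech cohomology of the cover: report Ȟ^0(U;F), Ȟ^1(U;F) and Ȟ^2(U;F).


Ȟ^0(U;F) ≅ Z^3; Ȟ^1(U;F) ≅ 0; Ȟ^2(U;F) ≅ 0

nerve simplices:
  A12={v,w} A13={s,v,x} A14={q,r,s,u,v,x} A15={s,u,v,w,x} A23={p,v} A24={p,v} A25={p,v,w} A34={p,s,v,x} A35={p,s,v,x} A45={p,s,u,v,x}
  A123={v} A124={v} A125={v,w} A134={s,v,x} A135={s,v,x} A145={s,u,v,x} A234={p,v} A235={p,v} A245={p,v} A345={p,s,v,x}
  A1234={v} A1235={v} A1245={v} A1345={s,v,x} A2345={p,v}
  A12345={v}
components per intersection:
  A1: {q,r,s,u,v,x} {w}
  A2: {p,v} {t,w} {y}
  A3: {p,v} {s,x}
  A4: {p,q,r,s,u,v,x}
  A5: {p,v} {s,x} {u} {w}
  A12: {v} {w}
  A13: {s,x} {v}
  A14: {q,r,s,u,v,x}
  A15: {s,x} {u} {v} {w}
  A23: {p,v}
  A24: {p,v}
  A25: {p,v} {w}
  A34: {p,v} {s,x}
  A35: {p,v} {s,x}
  A45: {p,v} {s,x} {u}
  A123: {v}
  A124: {v}
  A125: {v} {w}
  A134: {s,x} {v}
  A135: {s,x} {v}
  A145: {s,x} {u} {v}
  A234: {p,v}
  A235: {p,v}
  A245: {p,v}
  A345: {p,v} {s,x}
  A1234: {v}
  A1235: {v}
  A1245: {v}
  A1345: {s,x} {v}
  A2345: {p,v}
  A12345: {v}
C dims 12,20,16,6; δ0: rk 9, SNF 1^9; δ1: rk 11, SNF 1^11; δ2: rk 5, SNF 1^5
degree 0: 12−9−0 = 3 → Ȟ^0 ≅ Z^3
degree 1: 20−11−9 = 0 → Ȟ^1 ≅ 0
degree 2: 16−5−11 = 0 → Ȟ^2 ≅ 0


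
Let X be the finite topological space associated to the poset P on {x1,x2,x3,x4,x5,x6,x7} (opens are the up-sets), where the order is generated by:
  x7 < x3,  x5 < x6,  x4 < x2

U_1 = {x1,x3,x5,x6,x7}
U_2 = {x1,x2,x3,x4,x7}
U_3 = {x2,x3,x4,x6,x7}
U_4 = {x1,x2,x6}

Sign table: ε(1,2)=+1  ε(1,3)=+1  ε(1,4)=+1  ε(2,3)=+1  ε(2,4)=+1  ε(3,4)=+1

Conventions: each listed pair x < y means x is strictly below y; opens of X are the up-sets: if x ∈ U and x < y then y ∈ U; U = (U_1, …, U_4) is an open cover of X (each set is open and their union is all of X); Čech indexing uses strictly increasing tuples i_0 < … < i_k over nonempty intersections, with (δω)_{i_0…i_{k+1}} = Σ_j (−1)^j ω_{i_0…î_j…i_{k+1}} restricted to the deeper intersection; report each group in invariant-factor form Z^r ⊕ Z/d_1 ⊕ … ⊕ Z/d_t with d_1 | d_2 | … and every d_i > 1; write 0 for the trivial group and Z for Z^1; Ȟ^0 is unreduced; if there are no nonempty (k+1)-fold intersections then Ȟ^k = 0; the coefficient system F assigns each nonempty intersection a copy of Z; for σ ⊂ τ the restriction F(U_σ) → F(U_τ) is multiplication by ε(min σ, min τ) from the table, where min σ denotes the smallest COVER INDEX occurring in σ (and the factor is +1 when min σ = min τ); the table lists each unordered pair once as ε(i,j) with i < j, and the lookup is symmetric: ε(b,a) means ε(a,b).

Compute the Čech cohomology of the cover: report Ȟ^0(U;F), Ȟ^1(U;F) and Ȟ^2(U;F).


nonempty overlaps:
  U12={x1,x3,x7} U13={x3,x6,x7} U14={x1,x6} U23={x2,x3,x4,x7} U24={x1,x2} U34={x2,x6}
  U123={x3,x7} U124={x1} U134={x6} U234={x2}
C dims 4,6,4; δ0: rk 3, SNF 1^3; δ1: rk 3, SNF 1^3
degree 0: 4−3−0 = 1 → Ȟ^0 ≅ Z
degree 1: 6−3−3 = 0 → Ȟ^1 ≅ 0
degree 2: 4−0−3 = 1 → Ȟ^2 ≅ Z

Ȟ^0(U;F) ≅ Z,  Ȟ^1(U;F) ≅ 0,  Ȟ^2(U;F) ≅ Z


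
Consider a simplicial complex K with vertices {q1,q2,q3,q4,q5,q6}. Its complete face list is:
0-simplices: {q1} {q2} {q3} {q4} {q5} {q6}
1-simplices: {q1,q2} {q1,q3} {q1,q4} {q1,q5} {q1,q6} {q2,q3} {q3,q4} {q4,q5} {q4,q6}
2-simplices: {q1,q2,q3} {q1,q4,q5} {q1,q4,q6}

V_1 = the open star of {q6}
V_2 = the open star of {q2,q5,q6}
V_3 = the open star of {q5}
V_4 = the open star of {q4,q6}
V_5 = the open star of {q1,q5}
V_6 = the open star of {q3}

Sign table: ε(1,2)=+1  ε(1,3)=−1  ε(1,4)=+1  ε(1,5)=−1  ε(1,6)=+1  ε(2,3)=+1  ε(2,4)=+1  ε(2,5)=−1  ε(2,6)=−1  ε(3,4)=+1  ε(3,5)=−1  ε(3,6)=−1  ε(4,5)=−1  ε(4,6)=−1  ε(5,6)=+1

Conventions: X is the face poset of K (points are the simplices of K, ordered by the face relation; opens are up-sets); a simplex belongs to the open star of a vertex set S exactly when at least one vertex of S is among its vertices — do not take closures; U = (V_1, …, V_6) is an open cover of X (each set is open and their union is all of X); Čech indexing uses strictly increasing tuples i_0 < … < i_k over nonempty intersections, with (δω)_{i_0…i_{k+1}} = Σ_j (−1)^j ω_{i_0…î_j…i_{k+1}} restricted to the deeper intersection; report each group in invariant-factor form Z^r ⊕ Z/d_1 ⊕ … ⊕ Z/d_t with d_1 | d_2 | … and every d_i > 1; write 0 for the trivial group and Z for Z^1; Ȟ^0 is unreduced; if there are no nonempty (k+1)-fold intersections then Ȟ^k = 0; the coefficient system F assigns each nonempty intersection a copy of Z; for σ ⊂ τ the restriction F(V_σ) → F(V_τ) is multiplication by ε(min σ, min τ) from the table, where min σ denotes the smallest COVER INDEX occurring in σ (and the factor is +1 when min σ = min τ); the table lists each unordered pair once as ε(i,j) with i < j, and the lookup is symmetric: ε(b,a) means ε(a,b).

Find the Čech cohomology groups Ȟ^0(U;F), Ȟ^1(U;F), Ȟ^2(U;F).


nerve simplices:
  V1={{q6},{q1,q6},{q4,q6},{q1,q4,q6}} V2={{q2},{q5},{q6},{q1,q2},{q1,q5},{q1,q6},{q2,q3},{q4,q5},{q4,q6},{q1,q2,q3},{q1,q4,q5},{q1,q4,q6}} V3={{q5},{q1,q5},{q4,q5},{q1,q4,q5}} V4={{q4},{q6},{q1,q4},{q1,q6},{q3,q4},{q4,q5},{q4,q6},{q1,q4,q5},{q1,q4,q6}} V5={{q1},{q5},{q1,q2},{q1,q3},{q1,q4},{q1,q5},{q1,q6},{q4,q5},{q1,q2,q3},{q1,q4,q5},{q1,q4,q6}} V6={{q3},{q1,q3},{q2,q3},{q3,q4},{q1,q2,q3}}
  V12={{q6},{q1,q6},{q4,q6},{q1,q4,q6}} V14={{q6},{q1,q6},{q4,q6},{q1,q4,q6}} V15={{q1,q6},{q1,q4,q6}} V23={{q5},{q1,q5},{q4,q5},{q1,q4,q5}} V24={{q6},{q1,q6},{q4,q5},{q4,q6},{q1,q4,q5},{q1,q4,q6}} V25={{q5},{q1,q2},{q1,q5},{q1,q6},{q4,q5},{q1,q2,q3},{q1,q4,q5},{q1,q4,q6}} V26={{q2,q3},{q1,q2,q3}} V34={{q4,q5},{q1,q4,q5}} V35={{q5},{q1,q5},{q4,q5},{q1,q4,q5}} V45={{q1,q4},{q1,q6},{q4,q5},{q1,q4,q5},{q1,q4,q6}} V46={{q3,q4}} V56={{q1,q3},{q1,q2,q3}}
  V124={{q6},{q1,q6},{q4,q6},{q1,q4,q6}} V125={{q1,q6},{q1,q4,q6}} V145={{q1,q6},{q1,q4,q6}} V234={{q4,q5},{q1,q4,q5}} V235={{q5},{q1,q5},{q4,q5},{q1,q4,q5}} V245={{q1,q6},{q4,q5},{q1,q4,q5},{q1,q4,q6}} V256={{q1,q2,q3}} V345={{q4,q5},{q1,q4,q5}}
  V1245={{q1,q6},{q1,q4,q6}} V2345={{q4,q5},{q1,q4,q5}}
C dims 6,12,8,2; δ0: rk 5, SNF 1^5; δ1: rk 6, SNF 1^6; δ2: rk 2, SNF 1^2
degree 0: 6−5−0 = 1 → Ȟ^0 ≅ Z
degree 1: 12−6−5 = 1 → Ȟ^1 ≅ Z
degree 2: 8−2−6 = 0 → Ȟ^2 ≅ 0

Ȟ^0 ≅ Z, Ȟ^1 ≅ Z, Ȟ^2 ≅ 0
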